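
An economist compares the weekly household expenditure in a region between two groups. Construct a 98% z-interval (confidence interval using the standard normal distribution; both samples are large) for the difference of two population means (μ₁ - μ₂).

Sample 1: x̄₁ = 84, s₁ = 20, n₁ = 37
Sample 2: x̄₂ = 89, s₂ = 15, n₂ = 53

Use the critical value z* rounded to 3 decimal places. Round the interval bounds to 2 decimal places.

Both samples are large (n₁ = 37 ≥ 30, n₂ = 53 ≥ 30), so a z-interval for the difference of means applies.

Point estimate: x̄₁ - x̄₂ = 84 - 89 = -5

Standard error: SE = √(s₁²/n₁ + s₂²/n₂)
= √(20²/37 + 15²/53)
= √(10.810811 + 4.245283)
= 3.880218

For 98% confidence, z* = 2.326 (from standard normal table)
Margin of error: E = z* × SE = 2.326 × 3.880218 = 9.0254

Z-interval: (x̄₁ - x̄₂) ± E = -5 ± 9.0254 = (-14.0254, 4.0254)

Rounded to 2 decimal places:

(-14.03, 4.03)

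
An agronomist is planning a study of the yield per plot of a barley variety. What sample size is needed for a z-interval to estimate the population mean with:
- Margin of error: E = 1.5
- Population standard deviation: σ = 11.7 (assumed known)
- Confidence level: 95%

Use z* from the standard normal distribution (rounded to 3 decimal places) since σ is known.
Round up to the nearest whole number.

Using z* since population σ is known (z-interval formula).

For 95% confidence, z* = 1.96 (from standard normal table)

Sample size formula for z-interval: n = (z*σ/E)²

n = (1.96 × 11.7 / 1.5)²
  = (15.288000)²
  = 233.7229

Round up to the nearest whole number: n = 234

234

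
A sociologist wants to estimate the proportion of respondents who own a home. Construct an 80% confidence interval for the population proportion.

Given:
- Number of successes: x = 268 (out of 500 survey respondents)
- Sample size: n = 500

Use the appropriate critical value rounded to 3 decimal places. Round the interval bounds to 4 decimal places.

Sample proportion: p̂ = 268/500 = 0.536000

Check conditions for normal approximation:
  np̂ = 268 ≥ 10 ✓
  n(1-p̂) = 232 ≥ 10 ✓

The sample is large enough, so use a z-interval (normal approximation) for the proportion.

For 80% confidence, z* = 1.282 (from standard normal table)

Standard error: SE = √(p̂(1-p̂)/n) = √(0.536000×0.464000/500) = 0.02230265

Margin of error: E = z* × SE = 1.282 × 0.02230265 = 0.028592

Z-interval: p̂ ± E = 0.536000 ± 0.028592 = (0.507408, 0.564592)

Rounded to 4 decimal places:

(0.5074, 0.5646)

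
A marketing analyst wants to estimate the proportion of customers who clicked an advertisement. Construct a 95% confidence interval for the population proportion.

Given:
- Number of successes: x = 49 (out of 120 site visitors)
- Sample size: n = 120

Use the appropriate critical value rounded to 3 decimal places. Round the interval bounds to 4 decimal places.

Sample proportion: p̂ = 49/120 = 0.408333

Check conditions for normal approximation:
  np̂ = 49 ≥ 10 ✓
  n(1-p̂) = 71 ≥ 10 ✓

The sample is large enough, so use a z-interval (normal approximation) for the proportion.

For 95% confidence, z* = 1.96 (from standard normal table)

Standard error: SE = √(p̂(1-p̂)/n) = √(0.408333×0.591667/120) = 0.04486993

Margin of error: E = z* × SE = 1.96 × 0.04486993 = 0.087945

Z-interval: p̂ ± E = 0.408333 ± 0.087945 = (0.320388, 0.496278)

Rounded to 4 decimal places:

(0.3204, 0.4963)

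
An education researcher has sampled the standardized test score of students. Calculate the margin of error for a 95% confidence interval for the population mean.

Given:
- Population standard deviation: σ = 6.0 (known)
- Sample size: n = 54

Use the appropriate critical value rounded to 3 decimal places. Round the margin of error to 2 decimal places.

The population standard deviation σ is known, so use the z-interval margin of error formula.

For 95% confidence, z* = 1.96 (from standard normal table)

Margin of error formula for z-interval: E = z* × σ/√n

E = 1.96 × 6.0/√54
  = 1.96 × 0.816497
  = 1.6003

Rounded to 2 decimal places:

1.60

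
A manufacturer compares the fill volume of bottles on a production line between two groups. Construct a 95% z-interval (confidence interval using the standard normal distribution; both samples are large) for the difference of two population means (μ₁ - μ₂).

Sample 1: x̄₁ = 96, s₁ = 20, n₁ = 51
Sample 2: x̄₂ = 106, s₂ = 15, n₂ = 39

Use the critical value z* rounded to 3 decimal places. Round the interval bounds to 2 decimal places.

Both samples are large (n₁ = 51 ≥ 30, n₂ = 39 ≥ 30), so a z-interval for the difference of means applies.

Point estimate: x̄₁ - x̄₂ = 96 - 106 = -10

Standard error: SE = √(s₁²/n₁ + s₂²/n₂)
= √(20²/51 + 15²/39)
= √(7.843137 + 5.769231)
= 3.689494

For 95% confidence, z* = 1.96 (from standard normal table)
Margin of error: E = z* × SE = 1.96 × 3.689494 = 7.2314

Z-interval: (x̄₁ - x̄₂) ± E = -10 ± 7.2314 = (-17.2314, -2.7686)

Rounded to 2 decimal places:

(-17.23, -2.77)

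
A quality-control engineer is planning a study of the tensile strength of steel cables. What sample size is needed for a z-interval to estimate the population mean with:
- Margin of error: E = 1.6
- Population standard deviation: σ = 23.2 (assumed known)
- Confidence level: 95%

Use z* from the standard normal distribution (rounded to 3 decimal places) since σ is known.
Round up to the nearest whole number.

Using z* since population σ is known (z-interval formula).

For 95% confidence, z* = 1.96 (from standard normal table)

Sample size formula for z-interval: n = (z*σ/E)²

n = (1.96 × 23.2 / 1.6)²
  = (28.420000)²
  = 807.6964

Round up to the nearest whole number: n = 808

808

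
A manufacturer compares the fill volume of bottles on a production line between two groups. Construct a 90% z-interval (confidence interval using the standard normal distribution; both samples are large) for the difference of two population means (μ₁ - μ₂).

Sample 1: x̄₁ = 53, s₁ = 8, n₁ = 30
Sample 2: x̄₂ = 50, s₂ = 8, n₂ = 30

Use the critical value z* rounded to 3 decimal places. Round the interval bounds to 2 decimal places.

Both samples are large (n₁ = 30 ≥ 30, n₂ = 30 ≥ 30), so a z-interval for the difference of means applies.

Point estimate: x̄₁ - x̄₂ = 53 - 50 = 3

Standard error: SE = √(s₁²/n₁ + s₂²/n₂)
= √(8²/30 + 8²/30)
= √(2.133333 + 2.133333)
= 2.065591

For 90% confidence, z* = 1.645 (from standard normal table)
Margin of error: E = z* × SE = 1.645 × 2.065591 = 3.3979

Z-interval: (x̄₁ - x̄₂) ± E = 3 ± 3.3979 = (-0.3979, 6.3979)

Rounded to 2 decimal places:

(-0.40, 6.40)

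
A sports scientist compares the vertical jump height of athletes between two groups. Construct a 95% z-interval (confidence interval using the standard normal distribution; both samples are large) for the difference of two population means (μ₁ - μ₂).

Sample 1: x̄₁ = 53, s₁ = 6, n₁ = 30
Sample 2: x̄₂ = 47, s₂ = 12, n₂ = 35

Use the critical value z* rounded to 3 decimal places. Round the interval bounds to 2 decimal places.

Both samples are large (n₁ = 30 ≥ 30, n₂ = 35 ≥ 30), so a z-interval for the difference of means applies.

Point estimate: x̄₁ - x̄₂ = 53 - 47 = 6

Standard error: SE = √(s₁²/n₁ + s₂²/n₂)
= √(6²/30 + 12²/35)
= √(1.200000 + 4.114286)
= 2.305273

For 95% confidence, z* = 1.96 (from standard normal table)
Margin of error: E = z* × SE = 1.96 × 2.305273 = 4.5183

Z-interval: (x̄₁ - x̄₂) ± E = 6 ± 4.5183 = (1.4817, 10.5183)

Rounded to 2 decimal places:

(1.48, 10.52)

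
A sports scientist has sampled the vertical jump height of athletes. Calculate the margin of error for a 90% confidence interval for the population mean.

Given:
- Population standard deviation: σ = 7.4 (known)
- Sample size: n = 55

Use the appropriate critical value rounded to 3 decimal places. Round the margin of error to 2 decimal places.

The population standard deviation σ is known, so use the z-interval margin of error formula.

For 90% confidence, z* = 1.645 (from standard normal table)

Margin of error formula for z-interval: E = z* × σ/√n

E = 1.645 × 7.4/√55
  = 1.645 × 0.997816
  = 1.6414

Rounded to 2 decimal places:

1.64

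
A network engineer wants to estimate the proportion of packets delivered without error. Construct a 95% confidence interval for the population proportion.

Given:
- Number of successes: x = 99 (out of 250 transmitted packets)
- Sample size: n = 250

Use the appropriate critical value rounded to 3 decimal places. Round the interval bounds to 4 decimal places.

Sample proportion: p̂ = 99/250 = 0.396000

Check conditions for normal approximation:
  np̂ = 99 ≥ 10 ✓
  n(1-p̂) = 151 ≥ 10 ✓

The sample is large enough, so use a z-interval (normal approximation) for the proportion.

For 95% confidence, z* = 1.96 (from standard normal table)

Standard error: SE = √(p̂(1-p̂)/n) = √(0.396000×0.604000/250) = 0.03093115

Margin of error: E = z* × SE = 1.96 × 0.03093115 = 0.060625

Z-interval: p̂ ± E = 0.396000 ± 0.060625 = (0.335375, 0.456625)

Rounded to 4 decimal places:

(0.3354, 0.4566)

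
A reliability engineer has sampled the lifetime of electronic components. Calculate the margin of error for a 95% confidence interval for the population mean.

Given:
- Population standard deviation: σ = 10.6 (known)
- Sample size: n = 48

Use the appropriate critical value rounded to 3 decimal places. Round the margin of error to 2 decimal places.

The population standard deviation σ is known, so use the z-interval margin of error formula.

For 95% confidence, z* = 1.96 (from standard normal table)

Margin of error formula for z-interval: E = z* × σ/√n

E = 1.96 × 10.6/√48
  = 1.96 × 1.529978
  = 2.9988

Rounded to 2 decimal places:

3.00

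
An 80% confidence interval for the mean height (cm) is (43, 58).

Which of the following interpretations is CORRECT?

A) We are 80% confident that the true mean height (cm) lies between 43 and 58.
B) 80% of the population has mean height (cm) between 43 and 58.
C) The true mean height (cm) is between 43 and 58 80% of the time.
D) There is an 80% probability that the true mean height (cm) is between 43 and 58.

A confidence interval represents our confidence in the procedure, not a probability statement about the parameter.

Key concept: If we repeated this sampling process many times and computed an 80% CI each time, about 80% of those intervals would contain the true population parameter.

For this specific interval (43, 58):
- Midpoint (point estimate): 50.5
- Margin of error: 7.5

The correct interpretation is the one stating confidence that the true parameter lies in the interval — option A.

A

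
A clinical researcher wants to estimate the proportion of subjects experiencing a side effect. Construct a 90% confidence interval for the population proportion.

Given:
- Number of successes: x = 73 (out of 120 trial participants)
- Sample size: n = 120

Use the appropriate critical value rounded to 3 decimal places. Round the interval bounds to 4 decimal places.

Sample proportion: p̂ = 73/120 = 0.608333

Check conditions for normal approximation:
  np̂ = 73 ≥ 10 ✓
  n(1-p̂) = 47 ≥ 10 ✓

The sample is large enough, so use a z-interval (normal approximation) for the proportion.

For 90% confidence, z* = 1.645 (from standard normal table)

Standard error: SE = √(p̂(1-p̂)/n) = √(0.608333×0.391667/120) = 0.04455931

Margin of error: E = z* × SE = 1.645 × 0.04455931 = 0.073300

Z-interval: p̂ ± E = 0.608333 ± 0.073300 = (0.535033, 0.681633)

Rounded to 4 decimal places:

(0.5350, 0.6816)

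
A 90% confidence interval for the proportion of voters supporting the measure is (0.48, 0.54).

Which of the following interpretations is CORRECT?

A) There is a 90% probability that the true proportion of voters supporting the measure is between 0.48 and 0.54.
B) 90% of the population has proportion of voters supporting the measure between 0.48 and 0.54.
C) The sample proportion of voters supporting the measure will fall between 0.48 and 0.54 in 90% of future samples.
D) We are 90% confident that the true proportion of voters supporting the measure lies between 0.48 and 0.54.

A confidence interval represents our confidence in the procedure, not a probability statement about the parameter.

Key concept: If we repeated this sampling process many times and computed a 90% CI each time, about 90% of those intervals would contain the true population parameter.

For this specific interval (0.48, 0.54):
- Midpoint (point estimate): 0.51
- Margin of error: 0.03

The correct interpretation is the one stating confidence that the true parameter lies in the interval — option D.

D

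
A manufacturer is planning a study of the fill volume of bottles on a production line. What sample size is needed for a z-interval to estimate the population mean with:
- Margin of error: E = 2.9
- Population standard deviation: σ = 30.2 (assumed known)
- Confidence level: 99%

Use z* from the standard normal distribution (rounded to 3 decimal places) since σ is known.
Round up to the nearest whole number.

Using z* since population σ is known (z-interval formula).

For 99% confidence, z* = 2.576 (from standard normal table)

Sample size formula for z-interval: n = (z*σ/E)²

n = (2.576 × 30.2 / 2.9)²
  = (26.825931)²
  = 719.6306

Round up to the nearest whole number: n = 720

720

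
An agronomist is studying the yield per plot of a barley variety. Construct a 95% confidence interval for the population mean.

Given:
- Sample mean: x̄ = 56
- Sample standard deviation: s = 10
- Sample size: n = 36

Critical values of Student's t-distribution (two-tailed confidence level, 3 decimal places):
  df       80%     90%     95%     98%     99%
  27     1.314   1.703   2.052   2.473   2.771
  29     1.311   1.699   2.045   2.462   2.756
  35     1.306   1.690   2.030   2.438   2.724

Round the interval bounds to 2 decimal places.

The population standard deviation σ is unknown (only the sample standard deviation s is given), so use a t-interval with df = n - 1 = 36 - 1 = 35.

For 95% confidence with df = 35, t* = 2.030 (from t-table)

Standard error: SE = s/√n = 10/√36 = 1.666667

Margin of error: E = t* × SE = 2.030 × 1.666667 = 3.3833

T-interval: x̄ ± E = 56 ± 3.3833 = (52.6167, 59.3833)

Rounded to 2 decimal places:

(52.62, 59.38)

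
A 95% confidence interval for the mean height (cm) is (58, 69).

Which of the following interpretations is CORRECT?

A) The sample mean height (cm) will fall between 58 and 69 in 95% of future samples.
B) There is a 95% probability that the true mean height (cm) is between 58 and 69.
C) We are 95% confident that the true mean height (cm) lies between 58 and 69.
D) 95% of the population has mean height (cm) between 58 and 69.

A confidence interval represents our confidence in the procedure, not a probability statement about the parameter.

Key concept: If we repeated this sampling process many times and computed a 95% CI each time, about 95% of those intervals would contain the true population parameter.

For this specific interval (58, 69):
- Midpoint (point estimate): 63.5
- Margin of error: 5.5

The correct interpretation is the one stating confidence that the true parameter lies in the interval — option C.

C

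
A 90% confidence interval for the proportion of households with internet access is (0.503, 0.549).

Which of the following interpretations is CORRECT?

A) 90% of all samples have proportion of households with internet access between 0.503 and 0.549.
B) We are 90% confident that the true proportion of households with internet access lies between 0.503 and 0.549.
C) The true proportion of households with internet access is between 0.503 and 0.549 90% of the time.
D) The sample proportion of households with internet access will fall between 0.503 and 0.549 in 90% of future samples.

A confidence interval represents our confidence in the procedure, not a probability statement about the parameter.

Key concept: If we repeated this sampling process many times and computed a 90% CI each time, about 90% of those intervals would contain the true population parameter.

For this specific interval (0.503, 0.549):
- Midpoint (point estimate): 0.526
- Margin of error: 0.023

The correct interpretation is the one stating confidence that the true parameter lies in the interval — option B.

B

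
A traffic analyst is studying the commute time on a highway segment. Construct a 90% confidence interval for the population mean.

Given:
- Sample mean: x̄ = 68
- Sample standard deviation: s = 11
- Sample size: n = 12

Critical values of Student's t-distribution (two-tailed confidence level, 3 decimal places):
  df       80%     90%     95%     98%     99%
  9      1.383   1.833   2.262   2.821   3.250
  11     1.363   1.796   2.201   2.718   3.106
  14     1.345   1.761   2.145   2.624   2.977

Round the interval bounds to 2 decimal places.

The population standard deviation σ is unknown (only the sample standard deviation s is given), so use a t-interval with df = n - 1 = 12 - 1 = 11.

For 90% confidence with df = 11, t* = 1.796 (from t-table)

Standard error: SE = s/√n = 11/√12 = 3.175426

Margin of error: E = t* × SE = 1.796 × 3.175426 = 5.7031

T-interval: x̄ ± E = 68 ± 5.7031 = (62.2969, 73.7031)

Rounded to 2 decimal places:

(62.30, 73.70)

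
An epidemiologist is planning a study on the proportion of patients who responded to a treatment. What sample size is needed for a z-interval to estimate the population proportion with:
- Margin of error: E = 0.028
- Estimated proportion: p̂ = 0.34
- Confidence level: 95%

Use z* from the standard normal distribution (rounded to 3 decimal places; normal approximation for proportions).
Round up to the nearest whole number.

Using z* for proportion z-interval (normal approximation).

For 95% confidence, z* = 1.96 (from standard normal table)

Sample size formula for proportion z-interval: n = z*²p̂(1-p̂)/E²

n = 1.96² × 0.34 × 0.66 / 0.028²
  = 3.8416 × 0.2244 / 0.000784
  = 1099.5600

Round up to the nearest whole number: n = 1100

1100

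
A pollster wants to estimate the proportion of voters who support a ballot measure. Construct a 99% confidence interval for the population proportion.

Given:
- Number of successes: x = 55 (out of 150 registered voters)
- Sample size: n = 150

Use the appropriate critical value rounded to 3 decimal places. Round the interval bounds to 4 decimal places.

Sample proportion: p̂ = 55/150 = 0.366667

Check conditions for normal approximation:
  np̂ = 55 ≥ 10 ✓
  n(1-p̂) = 95 ≥ 10 ✓

The sample is large enough, so use a z-interval (normal approximation) for the proportion.

For 99% confidence, z* = 2.576 (from standard normal table)

Standard error: SE = √(p̂(1-p̂)/n) = √(0.366667×0.633333/150) = 0.03934651

Margin of error: E = z* × SE = 2.576 × 0.03934651 = 0.101357

Z-interval: p̂ ± E = 0.366667 ± 0.101357 = (0.265310, 0.468023)

Rounded to 4 decimal places:

(0.2653, 0.4680)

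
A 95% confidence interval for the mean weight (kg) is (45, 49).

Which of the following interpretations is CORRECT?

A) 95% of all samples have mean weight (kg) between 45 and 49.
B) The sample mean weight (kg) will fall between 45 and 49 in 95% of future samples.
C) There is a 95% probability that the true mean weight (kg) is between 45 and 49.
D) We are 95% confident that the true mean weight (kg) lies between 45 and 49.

A confidence interval represents our confidence in the procedure, not a probability statement about the parameter.

Key concept: If we repeated this sampling process many times and computed a 95% CI each time, about 95% of those intervals would contain the true population parameter.

For this specific interval (45, 49):
- Midpoint (point estimate): 47
- Margin of error: 2

The correct interpretation is the one stating confidence that the true parameter lies in the interval — option D.

D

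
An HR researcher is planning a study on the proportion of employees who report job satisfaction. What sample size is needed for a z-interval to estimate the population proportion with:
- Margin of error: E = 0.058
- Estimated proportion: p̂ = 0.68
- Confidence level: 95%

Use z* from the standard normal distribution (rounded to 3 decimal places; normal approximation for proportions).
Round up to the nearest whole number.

Using z* for proportion z-interval (normal approximation).

For 95% confidence, z* = 1.96 (from standard normal table)

Sample size formula for proportion z-interval: n = z*²p̂(1-p̂)/E²

n = 1.96² × 0.68 × 0.32 / 0.058²
  = 3.8416 × 0.2176 / 0.003364
  = 248.4935

Round up to the nearest whole number: n = 249

249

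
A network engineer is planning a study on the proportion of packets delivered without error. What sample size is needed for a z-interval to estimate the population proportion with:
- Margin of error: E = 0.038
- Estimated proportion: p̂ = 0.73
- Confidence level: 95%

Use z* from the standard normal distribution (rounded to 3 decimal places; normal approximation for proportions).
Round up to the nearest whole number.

Using z* for proportion z-interval (normal approximation).

For 95% confidence, z* = 1.96 (from standard normal table)

Sample size formula for proportion z-interval: n = z*²p̂(1-p̂)/E²

n = 1.96² × 0.73 × 0.27 / 0.038²
  = 3.8416 × 0.1971 / 0.001444
  = 524.3624

Round up to the nearest whole number: n = 525

525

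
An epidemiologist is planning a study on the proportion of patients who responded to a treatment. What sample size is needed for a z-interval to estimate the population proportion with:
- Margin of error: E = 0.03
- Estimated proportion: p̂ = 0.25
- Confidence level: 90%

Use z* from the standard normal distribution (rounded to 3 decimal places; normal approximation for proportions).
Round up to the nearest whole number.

Using z* for proportion z-interval (normal approximation).

For 90% confidence, z* = 1.645 (from standard normal table)

Sample size formula for proportion z-interval: n = z*²p̂(1-p̂)/E²

n = 1.645² × 0.25 × 0.75 / 0.03²
  = 2.706025 × 0.1875 / 0.0009
  = 563.7552

Round up to the nearest whole number: n = 564

564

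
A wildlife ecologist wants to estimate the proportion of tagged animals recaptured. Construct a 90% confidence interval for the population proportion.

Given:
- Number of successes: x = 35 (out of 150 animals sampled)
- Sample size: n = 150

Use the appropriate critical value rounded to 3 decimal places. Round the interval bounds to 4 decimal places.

Sample proportion: p̂ = 35/150 = 0.233333

Check conditions for normal approximation:
  np̂ = 35 ≥ 10 ✓
  n(1-p̂) = 115 ≥ 10 ✓

The sample is large enough, so use a z-interval (normal approximation) for the proportion.

For 90% confidence, z* = 1.645 (from standard normal table)

Standard error: SE = √(p̂(1-p̂)/n) = √(0.233333×0.766667/150) = 0.03453393

Margin of error: E = z* × SE = 1.645 × 0.03453393 = 0.056808

Z-interval: p̂ ± E = 0.233333 ± 0.056808 = (0.176525, 0.290142)

Rounded to 4 decimal places:

(0.1765, 0.2901)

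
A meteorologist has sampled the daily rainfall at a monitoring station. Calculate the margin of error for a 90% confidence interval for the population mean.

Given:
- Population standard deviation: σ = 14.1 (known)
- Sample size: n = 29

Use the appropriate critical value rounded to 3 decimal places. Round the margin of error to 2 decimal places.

The population standard deviation σ is known, so use the z-interval margin of error formula.

For 90% confidence, z* = 1.645 (from standard normal table)

Margin of error formula for z-interval: E = z* × σ/√n

E = 1.645 × 14.1/√29
  = 1.645 × 2.618304
  = 4.3071

Rounded to 2 decimal places:

4.31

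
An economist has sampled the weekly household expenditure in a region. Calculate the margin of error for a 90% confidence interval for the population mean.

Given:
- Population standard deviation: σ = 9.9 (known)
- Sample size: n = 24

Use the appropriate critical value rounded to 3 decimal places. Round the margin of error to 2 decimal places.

The population standard deviation σ is known, so use the z-interval margin of error formula.

For 90% confidence, z* = 1.645 (from standard normal table)

Margin of error formula for z-interval: E = z* × σ/√n

E = 1.645 × 9.9/√24
  = 1.645 × 2.020829
  = 3.3243

Rounded to 2 decimal places:

3.32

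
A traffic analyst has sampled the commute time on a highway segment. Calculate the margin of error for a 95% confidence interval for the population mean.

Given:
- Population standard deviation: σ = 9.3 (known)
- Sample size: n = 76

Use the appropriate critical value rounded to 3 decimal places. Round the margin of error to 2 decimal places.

The population standard deviation σ is known, so use the z-interval margin of error formula.

For 95% confidence, z* = 1.96 (from standard normal table)

Margin of error formula for z-interval: E = z* × σ/√n

E = 1.96 × 9.3/√76
  = 1.96 × 1.066783
  = 2.0909

Rounded to 2 decimal places:

2.09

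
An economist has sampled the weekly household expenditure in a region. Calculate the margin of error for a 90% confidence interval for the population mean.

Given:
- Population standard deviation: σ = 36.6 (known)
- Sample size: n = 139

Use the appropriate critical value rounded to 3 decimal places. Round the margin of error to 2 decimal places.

The population standard deviation σ is known, so use the z-interval margin of error formula.

For 90% confidence, z* = 1.645 (from standard normal table)

Margin of error formula for z-interval: E = z* × σ/√n

E = 1.645 × 36.6/√139
  = 1.645 × 3.104371
  = 5.1067

Rounded to 2 decimal places:

5.11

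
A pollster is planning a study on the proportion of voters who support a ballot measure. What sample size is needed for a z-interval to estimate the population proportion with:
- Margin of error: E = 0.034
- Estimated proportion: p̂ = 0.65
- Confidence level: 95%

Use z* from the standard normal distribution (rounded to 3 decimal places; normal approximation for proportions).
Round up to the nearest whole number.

Using z* for proportion z-interval (normal approximation).

For 95% confidence, z* = 1.96 (from standard normal table)

Sample size formula for proportion z-interval: n = z*²p̂(1-p̂)/E²

n = 1.96² × 0.65 × 0.35 / 0.034²
  = 3.8416 × 0.2275 / 0.001156
  = 756.0242

Round up to the nearest whole number: n = 757

757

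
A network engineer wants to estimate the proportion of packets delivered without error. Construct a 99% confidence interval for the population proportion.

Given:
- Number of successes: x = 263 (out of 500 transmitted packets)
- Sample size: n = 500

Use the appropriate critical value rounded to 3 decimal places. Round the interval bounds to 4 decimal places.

Sample proportion: p̂ = 263/500 = 0.526000

Check conditions for normal approximation:
  np̂ = 263 ≥ 10 ✓
  n(1-p̂) = 237 ≥ 10 ✓

The sample is large enough, so use a z-interval (normal approximation) for the proportion.

For 99% confidence, z* = 2.576 (from standard normal table)

Standard error: SE = √(p̂(1-p̂)/n) = √(0.526000×0.474000/500) = 0.02233043

Margin of error: E = z* × SE = 2.576 × 0.02233043 = 0.057523

Z-interval: p̂ ± E = 0.526000 ± 0.057523 = (0.468477, 0.583523)

Rounded to 4 decimal places:

(0.4685, 0.5835)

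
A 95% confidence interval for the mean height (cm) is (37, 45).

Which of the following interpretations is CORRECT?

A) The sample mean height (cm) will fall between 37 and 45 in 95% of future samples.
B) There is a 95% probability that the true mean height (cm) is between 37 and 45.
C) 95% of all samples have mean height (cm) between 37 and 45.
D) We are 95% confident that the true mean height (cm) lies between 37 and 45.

A confidence interval represents our confidence in the procedure, not a probability statement about the parameter.

Key concept: If we repeated this sampling process many times and computed a 95% CI each time, about 95% of those intervals would contain the true population parameter.

For this specific interval (37, 45):
- Midpoint (point estimate): 41
- Margin of error: 4

The correct interpretation is the one stating confidence that the true parameter lies in the interval — option D.

D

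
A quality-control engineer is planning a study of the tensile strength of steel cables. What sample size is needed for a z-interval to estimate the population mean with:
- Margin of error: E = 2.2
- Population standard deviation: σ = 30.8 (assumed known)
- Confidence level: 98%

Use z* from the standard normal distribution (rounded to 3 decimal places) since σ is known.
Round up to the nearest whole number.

Using z* since population σ is known (z-interval formula).

For 98% confidence, z* = 2.326 (from standard normal table)

Sample size formula for z-interval: n = (z*σ/E)²

n = (2.326 × 30.8 / 2.2)²
  = (32.564000)²
  = 1060.4141

Round up to the nearest whole number: n = 1061

1061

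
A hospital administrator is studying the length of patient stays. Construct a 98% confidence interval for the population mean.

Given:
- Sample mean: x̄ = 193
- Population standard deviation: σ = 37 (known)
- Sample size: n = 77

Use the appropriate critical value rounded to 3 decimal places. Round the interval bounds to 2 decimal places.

The population standard deviation σ is known, so use a z-interval (standard normal critical value).

For 98% confidence, z* = 2.326 (from standard normal table)

Standard error: SE = σ/√n = 37/√77 = 4.216541

Margin of error: E = z* × SE = 2.326 × 4.216541 = 9.8077

Z-interval: x̄ ± E = 193 ± 9.8077 = (183.1923, 202.8077)

Rounded to 2 decimal places:

(183.19, 202.81)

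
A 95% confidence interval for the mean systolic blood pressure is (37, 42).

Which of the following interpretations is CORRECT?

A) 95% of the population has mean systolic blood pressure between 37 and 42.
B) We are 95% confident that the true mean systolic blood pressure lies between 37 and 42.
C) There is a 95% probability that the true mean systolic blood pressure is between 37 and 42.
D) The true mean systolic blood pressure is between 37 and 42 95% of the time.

A confidence interval represents our confidence in the procedure, not a probability statement about the parameter.

Key concept: If we repeated this sampling process many times and computed a 95% CI each time, about 95% of those intervals would contain the true population parameter.

For this specific interval (37, 42):
- Midpoint (point estimate): 39.5
- Margin of error: 2.5

The correct interpretation is the one stating confidence that the true parameter lies in the interval — option B.

B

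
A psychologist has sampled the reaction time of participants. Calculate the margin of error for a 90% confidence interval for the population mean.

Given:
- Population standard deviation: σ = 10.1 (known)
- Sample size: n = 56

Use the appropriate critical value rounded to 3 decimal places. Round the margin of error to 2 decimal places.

The population standard deviation σ is known, so use the z-interval margin of error formula.

For 90% confidence, z* = 1.645 (from standard normal table)

Margin of error formula for z-interval: E = z* × σ/√n

E = 1.645 × 10.1/√56
  = 1.645 × 1.349669
  = 2.2202

Rounded to 2 decimal places:

2.22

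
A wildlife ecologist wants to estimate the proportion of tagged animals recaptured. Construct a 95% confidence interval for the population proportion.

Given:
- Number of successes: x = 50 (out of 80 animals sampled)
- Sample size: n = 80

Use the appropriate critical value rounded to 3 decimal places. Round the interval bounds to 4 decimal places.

Sample proportion: p̂ = 50/80 = 0.625000

Check conditions for normal approximation:
  np̂ = 50 ≥ 10 ✓
  n(1-p̂) = 30 ≥ 10 ✓

The sample is large enough, so use a z-interval (normal approximation) for the proportion.

For 95% confidence, z* = 1.96 (from standard normal table)

Standard error: SE = √(p̂(1-p̂)/n) = √(0.625000×0.375000/80) = 0.05412659

Margin of error: E = z* × SE = 1.96 × 0.05412659 = 0.106088

Z-interval: p̂ ± E = 0.625000 ± 0.106088 = (0.518912, 0.731088)

Rounded to 4 decimal places:

(0.5189, 0.7311)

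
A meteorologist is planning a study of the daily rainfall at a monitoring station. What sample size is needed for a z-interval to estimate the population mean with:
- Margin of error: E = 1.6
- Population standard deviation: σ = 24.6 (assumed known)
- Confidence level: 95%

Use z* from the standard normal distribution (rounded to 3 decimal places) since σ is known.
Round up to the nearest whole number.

Using z* since population σ is known (z-interval formula).

For 95% confidence, z* = 1.96 (from standard normal table)

Sample size formula for z-interval: n = (z*σ/E)²

n = (1.96 × 24.6 / 1.6)²
  = (30.135000)²
  = 908.1182

Round up to the nearest whole number: n = 909

909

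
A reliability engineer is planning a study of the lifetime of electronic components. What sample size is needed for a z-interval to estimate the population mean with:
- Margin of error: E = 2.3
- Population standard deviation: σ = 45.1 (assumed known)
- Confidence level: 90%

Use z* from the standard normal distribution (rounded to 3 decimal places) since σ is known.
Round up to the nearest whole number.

Using z* since population σ is known (z-interval formula).

For 90% confidence, z* = 1.645 (from standard normal table)

Sample size formula for z-interval: n = (z*σ/E)²

n = (1.645 × 45.1 / 2.3)²
  = (32.256304)²
  = 1040.4692

Round up to the nearest whole number: n = 1041

1041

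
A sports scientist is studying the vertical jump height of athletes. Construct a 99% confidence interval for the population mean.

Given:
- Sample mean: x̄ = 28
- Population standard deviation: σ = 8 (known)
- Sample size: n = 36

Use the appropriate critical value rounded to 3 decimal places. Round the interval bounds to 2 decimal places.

The population standard deviation σ is known, so use a z-interval (standard normal critical value).

For 99% confidence, z* = 2.576 (from standard normal table)

Standard error: SE = σ/√n = 8/√36 = 1.333333

Margin of error: E = z* × SE = 2.576 × 1.333333 = 3.4347

Z-interval: x̄ ± E = 28 ± 3.4347 = (24.5653, 31.4347)

Rounded to 2 decimal places:

(24.57, 31.43)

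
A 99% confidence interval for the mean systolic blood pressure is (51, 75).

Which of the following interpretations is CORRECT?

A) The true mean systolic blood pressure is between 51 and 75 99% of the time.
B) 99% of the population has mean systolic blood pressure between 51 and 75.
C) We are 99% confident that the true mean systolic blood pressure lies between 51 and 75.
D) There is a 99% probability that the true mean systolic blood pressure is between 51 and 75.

A confidence interval represents our confidence in the procedure, not a probability statement about the parameter.

Key concept: If we repeated this sampling process many times and computed a 99% CI each time, about 99% of those intervals would contain the true population parameter.

For this specific interval (51, 75):
- Midpoint (point estimate): 63
- Margin of error: 12

The correct interpretation is the one stating confidence that the true parameter lies in the interval — option C.

C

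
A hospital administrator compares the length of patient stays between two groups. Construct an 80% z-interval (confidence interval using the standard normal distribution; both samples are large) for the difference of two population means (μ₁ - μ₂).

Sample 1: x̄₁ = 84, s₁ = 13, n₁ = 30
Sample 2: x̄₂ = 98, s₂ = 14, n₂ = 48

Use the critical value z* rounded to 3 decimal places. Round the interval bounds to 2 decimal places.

Both samples are large (n₁ = 30 ≥ 30, n₂ = 48 ≥ 30), so a z-interval for the difference of means applies.

Point estimate: x̄₁ - x̄₂ = 84 - 98 = -14

Standard error: SE = √(s₁²/n₁ + s₂²/n₂)
= √(13²/30 + 14²/48)
= √(5.633333 + 4.083333)
= 3.117157

For 80% confidence, z* = 1.282 (from standard normal table)
Margin of error: E = z* × SE = 1.282 × 3.117157 = 3.9962

Z-interval: (x̄₁ - x̄₂) ± E = -14 ± 3.9962 = (-17.9962, -10.0038)

Rounded to 2 decimal places:

(-18.00, -10.00)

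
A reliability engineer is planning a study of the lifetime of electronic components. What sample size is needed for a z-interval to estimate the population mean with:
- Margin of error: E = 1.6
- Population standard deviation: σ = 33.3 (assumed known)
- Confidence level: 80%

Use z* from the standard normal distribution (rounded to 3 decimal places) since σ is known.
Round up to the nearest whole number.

Using z* since population σ is known (z-interval formula).

For 80% confidence, z* = 1.282 (from standard normal table)

Sample size formula for z-interval: n = (z*σ/E)²

n = (1.282 × 33.3 / 1.6)²
  = (26.681625)²
  = 711.9091

Round up to the nearest whole number: n = 712

712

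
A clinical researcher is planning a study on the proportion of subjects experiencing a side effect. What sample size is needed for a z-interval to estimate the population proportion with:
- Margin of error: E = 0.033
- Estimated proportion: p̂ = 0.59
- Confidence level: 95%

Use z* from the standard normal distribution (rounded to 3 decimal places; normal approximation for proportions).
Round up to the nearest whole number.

Using z* for proportion z-interval (normal approximation).

For 95% confidence, z* = 1.96 (from standard normal table)

Sample size formula for proportion z-interval: n = z*²p̂(1-p̂)/E²

n = 1.96² × 0.59 × 0.41 / 0.033²
  = 3.8416 × 0.2419 / 0.001089
  = 853.3361

Round up to the nearest whole number: n = 854

854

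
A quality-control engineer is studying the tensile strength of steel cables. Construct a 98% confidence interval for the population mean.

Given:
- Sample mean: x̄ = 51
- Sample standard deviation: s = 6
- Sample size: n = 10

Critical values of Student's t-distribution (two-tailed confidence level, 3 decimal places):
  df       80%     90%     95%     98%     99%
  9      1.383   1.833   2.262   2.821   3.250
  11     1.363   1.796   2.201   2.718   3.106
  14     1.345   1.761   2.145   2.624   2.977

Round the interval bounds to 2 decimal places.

The population standard deviation σ is unknown (only the sample standard deviation s is given), so use a t-interval with df = n - 1 = 10 - 1 = 9.

For 98% confidence with df = 9, t* = 2.821 (from t-table)

Standard error: SE = s/√n = 6/√10 = 1.897367

Margin of error: E = t* × SE = 2.821 × 1.897367 = 5.3525

T-interval: x̄ ± E = 51 ± 5.3525 = (45.6475, 56.3525)

Rounded to 2 decimal places:

(45.65, 56.35)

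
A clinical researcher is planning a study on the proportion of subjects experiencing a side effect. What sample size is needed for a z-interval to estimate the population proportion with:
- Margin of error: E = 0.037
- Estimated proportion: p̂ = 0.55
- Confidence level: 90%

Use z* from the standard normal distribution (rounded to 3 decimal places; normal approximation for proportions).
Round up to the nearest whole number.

Using z* for proportion z-interval (normal approximation).

For 90% confidence, z* = 1.645 (from standard normal table)

Sample size formula for proportion z-interval: n = z*²p̂(1-p̂)/E²

n = 1.645² × 0.55 × 0.45 / 0.037²
  = 2.706025 × 0.2475 / 0.001369
  = 489.2193

Round up to the nearest whole number: n = 490

490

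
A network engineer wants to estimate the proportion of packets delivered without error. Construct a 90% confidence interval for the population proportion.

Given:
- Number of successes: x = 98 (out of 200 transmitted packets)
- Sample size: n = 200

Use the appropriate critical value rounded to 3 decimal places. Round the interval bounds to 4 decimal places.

Sample proportion: p̂ = 98/200 = 0.490000

Check conditions for normal approximation:
  np̂ = 98 ≥ 10 ✓
  n(1-p̂) = 102 ≥ 10 ✓

The sample is large enough, so use a z-interval (normal approximation) for the proportion.

For 90% confidence, z* = 1.645 (from standard normal table)

Standard error: SE = √(p̂(1-p̂)/n) = √(0.490000×0.510000/200) = 0.03534827

Margin of error: E = z* × SE = 1.645 × 0.03534827 = 0.058148

Z-interval: p̂ ± E = 0.490000 ± 0.058148 = (0.431852, 0.548148)

Rounded to 4 decimal places:

(0.4319, 0.5481)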